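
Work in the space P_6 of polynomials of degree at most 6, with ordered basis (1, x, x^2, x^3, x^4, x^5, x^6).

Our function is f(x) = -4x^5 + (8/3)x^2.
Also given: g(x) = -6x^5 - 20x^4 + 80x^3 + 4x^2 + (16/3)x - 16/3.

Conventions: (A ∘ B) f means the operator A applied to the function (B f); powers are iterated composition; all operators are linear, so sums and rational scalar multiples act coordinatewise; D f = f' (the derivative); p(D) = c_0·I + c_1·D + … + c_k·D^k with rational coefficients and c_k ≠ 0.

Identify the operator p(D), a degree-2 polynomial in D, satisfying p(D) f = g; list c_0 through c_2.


D^0 f = -4x^5 + (8/3)x^2
D^1 f = -20x^4 + (16/3)x
D^2 f = -80x^3 + 16/3
matching coefficients of g against c_0 f + c_1 Df + … from the top degree down determines the c_i
solution: c_0 = 3/2, c_1 = 1, c_2 = -1

c_0 = 3/2, c_1 = 1, c_2 = -1


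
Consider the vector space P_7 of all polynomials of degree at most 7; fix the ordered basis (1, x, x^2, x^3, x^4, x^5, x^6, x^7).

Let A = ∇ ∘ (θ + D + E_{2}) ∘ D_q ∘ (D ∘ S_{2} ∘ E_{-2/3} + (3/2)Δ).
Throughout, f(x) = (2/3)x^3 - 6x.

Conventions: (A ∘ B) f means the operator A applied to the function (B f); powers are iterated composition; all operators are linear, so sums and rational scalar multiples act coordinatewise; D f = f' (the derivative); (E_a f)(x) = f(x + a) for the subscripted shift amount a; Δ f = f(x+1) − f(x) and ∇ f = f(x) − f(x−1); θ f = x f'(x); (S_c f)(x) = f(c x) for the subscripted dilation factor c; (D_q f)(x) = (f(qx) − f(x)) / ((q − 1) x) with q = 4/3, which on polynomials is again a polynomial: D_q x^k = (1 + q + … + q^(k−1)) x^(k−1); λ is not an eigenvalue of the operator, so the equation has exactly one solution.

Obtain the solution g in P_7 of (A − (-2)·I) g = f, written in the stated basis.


the image equals g(x) = (1/3)x^3 - 3x - 133/6

write g with unknown coordinates in the stated basis and equate coefficients in (A − (-2)·I) g = f
solving from the highest basis element down gives g = (1/3)x^3 - 3x - 133/6
check: A g = 133/3
so A g − (-2)·g = (2/3)x^3 - 6x = f ✓


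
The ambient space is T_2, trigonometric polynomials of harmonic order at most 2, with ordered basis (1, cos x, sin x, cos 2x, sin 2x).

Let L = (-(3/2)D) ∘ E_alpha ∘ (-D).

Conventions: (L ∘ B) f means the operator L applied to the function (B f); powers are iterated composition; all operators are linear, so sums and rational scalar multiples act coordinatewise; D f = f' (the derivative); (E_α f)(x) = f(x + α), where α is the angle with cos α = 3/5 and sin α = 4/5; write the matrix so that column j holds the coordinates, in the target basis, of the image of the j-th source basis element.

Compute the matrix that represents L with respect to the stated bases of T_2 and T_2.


the matrix is [[0, 0, 0, 0, 0]; [0, -9/10, -6/5, 0, 0]; [0, 6/5, -9/10, 0, 0]; [0, 0, 0, 42/25, -144/25]; [0, 0, 0, 144/25, 42/25]] (rows listed top to bottom)

image of 1: 0
image of cos x: -(9/10)cos x + (6/5)sin x
image of sin x: -(6/5)cos x - (9/10)sin x
image of cos 2x: (42/25)cos 2x + (144/25)sin 2x
image of sin 2x: -(144/25)cos 2x + (42/25)sin 2x
each image's coordinates form column j of the matrix


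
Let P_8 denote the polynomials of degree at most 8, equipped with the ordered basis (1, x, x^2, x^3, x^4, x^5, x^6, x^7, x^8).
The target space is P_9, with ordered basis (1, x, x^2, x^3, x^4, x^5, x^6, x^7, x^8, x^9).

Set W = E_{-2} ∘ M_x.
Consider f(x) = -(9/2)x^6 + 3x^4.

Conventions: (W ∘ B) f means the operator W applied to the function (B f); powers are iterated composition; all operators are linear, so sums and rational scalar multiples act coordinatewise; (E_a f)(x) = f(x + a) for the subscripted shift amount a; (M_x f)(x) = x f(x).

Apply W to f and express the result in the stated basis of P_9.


M_x f = -(9/2)x^7 + 3x^5
E_{-2} M_x f = -(9/2)x^7 + 63x^6 - 375x^5 + 1230x^4 - 2400x^3 + 2784x^2 - 1776x + 480

the result is g(x) = -(9/2)x^7 + 63x^6 - 375x^5 + 1230x^4 - 2400x^3 + 2784x^2 - 1776x + 480


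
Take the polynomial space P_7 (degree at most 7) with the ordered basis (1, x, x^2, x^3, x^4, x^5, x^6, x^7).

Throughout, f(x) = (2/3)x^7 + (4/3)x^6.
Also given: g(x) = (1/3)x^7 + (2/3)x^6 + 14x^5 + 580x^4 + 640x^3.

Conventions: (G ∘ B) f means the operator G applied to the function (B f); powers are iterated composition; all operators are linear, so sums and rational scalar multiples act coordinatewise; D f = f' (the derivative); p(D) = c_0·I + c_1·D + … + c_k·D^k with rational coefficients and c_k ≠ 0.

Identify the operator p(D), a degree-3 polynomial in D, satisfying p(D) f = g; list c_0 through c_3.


D^0 f = (2/3)x^7 + (4/3)x^6
D^1 f = (14/3)x^6 + 8x^5
D^2 f = 28x^5 + 40x^4
D^3 f = 140x^4 + 160x^3
matching coefficients of g against c_0 f + c_1 Df + … from the top degree down determines the c_i
solution: c_0 = 1/2, c_1 = 0, c_2 = 1/2, c_3 = 4

c_0 = 1/2, c_1 = 0, c_2 = 1/2, c_3 = 4


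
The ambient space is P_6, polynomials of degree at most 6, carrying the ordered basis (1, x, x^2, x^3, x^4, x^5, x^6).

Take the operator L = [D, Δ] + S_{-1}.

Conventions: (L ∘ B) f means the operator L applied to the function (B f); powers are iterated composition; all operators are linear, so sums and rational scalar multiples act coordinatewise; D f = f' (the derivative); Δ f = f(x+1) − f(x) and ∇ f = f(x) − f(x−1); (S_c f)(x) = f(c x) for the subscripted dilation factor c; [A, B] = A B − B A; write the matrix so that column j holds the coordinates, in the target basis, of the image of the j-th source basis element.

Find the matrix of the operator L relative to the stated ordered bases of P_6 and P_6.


image of 1: 1
image of x: -x
image of x^2: x^2
image of x^3: -x^3
image of x^4: x^4
image of x^5: -x^5
image of x^6: x^6
each image's coordinates form column j of the matrix

the matrix is [[1, 0, 0, 0, 0, 0, 0]; [0, -1, 0, 0, 0, 0, 0]; [0, 0, 1, 0, 0, 0, 0]; [0, 0, 0, -1, 0, 0, 0]; [0, 0, 0, 0, 1, 0, 0]; [0, 0, 0, 0, 0, -1, 0]; [0, 0, 0, 0, 0, 0, 1]] (rows listed top to bottom)


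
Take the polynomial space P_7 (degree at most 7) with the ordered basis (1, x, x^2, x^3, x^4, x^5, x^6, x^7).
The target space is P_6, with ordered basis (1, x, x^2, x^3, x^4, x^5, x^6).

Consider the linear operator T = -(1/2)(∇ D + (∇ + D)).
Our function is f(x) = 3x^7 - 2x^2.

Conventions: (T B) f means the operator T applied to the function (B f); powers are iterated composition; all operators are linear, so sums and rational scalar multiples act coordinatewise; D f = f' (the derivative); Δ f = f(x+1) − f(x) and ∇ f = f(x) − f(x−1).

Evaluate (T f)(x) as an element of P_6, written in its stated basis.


the image equals g(x) = -21x^6 - (63/2)x^5 + 105x^4 - (315/2)x^3 + 126x^2 - (97/2)x + 10

D f = 21x^6 - 4x
∇ D f = 126x^5 - 315x^4 + 420x^3 - 315x^2 + 126x - 25
∇ f = 21x^6 - 63x^5 + 105x^4 - 105x^3 + 63x^2 - 25x + 5
D f = 21x^6 - 4x
(∇ + D) f = 42x^6 - 63x^5 + 105x^4 - 105x^3 + 63x^2 - 29x + 5
(∇ D + (∇ + D)) f = 42x^6 + 63x^5 - 210x^4 + 315x^3 - 252x^2 + 97x - 20
(-(1/2)(∇ D + (∇ + D))) f = -21x^6 - (63/2)x^5 + 105x^4 - (315/2)x^3 + 126x^2 - (97/2)x + 10


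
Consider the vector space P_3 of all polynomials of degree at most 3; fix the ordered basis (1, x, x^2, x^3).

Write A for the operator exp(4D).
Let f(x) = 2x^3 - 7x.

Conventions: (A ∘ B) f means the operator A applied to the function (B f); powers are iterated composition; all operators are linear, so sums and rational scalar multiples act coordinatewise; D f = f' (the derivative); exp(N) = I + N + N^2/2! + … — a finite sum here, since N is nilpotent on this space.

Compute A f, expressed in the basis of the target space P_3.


order-1 term: 24x^2 - 28
order-2 term: 96x
order-3 term: 128
the series for exp(4D) f terminates at order 3
exp(4D) f = 2x^3 + 24x^2 + 89x + 100

the result is g(x) = 2x^3 + 24x^2 + 89x + 100


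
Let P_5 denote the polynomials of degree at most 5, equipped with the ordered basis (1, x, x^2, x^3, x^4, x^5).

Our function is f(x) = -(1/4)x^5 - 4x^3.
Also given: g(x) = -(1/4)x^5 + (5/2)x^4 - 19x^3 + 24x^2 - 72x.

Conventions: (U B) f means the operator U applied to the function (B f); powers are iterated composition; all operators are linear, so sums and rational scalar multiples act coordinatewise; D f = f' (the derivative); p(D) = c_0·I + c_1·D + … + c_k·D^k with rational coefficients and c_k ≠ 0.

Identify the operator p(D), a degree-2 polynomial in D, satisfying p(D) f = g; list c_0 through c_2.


D^0 f = -(1/4)x^5 - 4x^3
D^1 f = -(5/4)x^4 - 12x^2
D^2 f = -5x^3 - 24x
matching coefficients of g against c_0 f + c_1 Df + … from the top degree down determines the c_i
solution: c_0 = 1, c_1 = -2, c_2 = 3

p(D) = I − 2·D + 3·D^2, i.e. c_0 = 1, c_1 = -2, c_2 = 3


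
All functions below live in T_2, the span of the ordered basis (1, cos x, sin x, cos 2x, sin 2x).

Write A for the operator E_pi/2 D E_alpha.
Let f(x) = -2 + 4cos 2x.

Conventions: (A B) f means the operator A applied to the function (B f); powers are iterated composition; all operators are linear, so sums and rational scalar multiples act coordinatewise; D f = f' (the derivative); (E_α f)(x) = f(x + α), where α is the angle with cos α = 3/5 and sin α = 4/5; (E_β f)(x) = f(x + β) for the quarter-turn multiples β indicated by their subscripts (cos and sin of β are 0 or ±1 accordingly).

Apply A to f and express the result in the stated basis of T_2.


the image equals g(x) = (192/25)cos 2x - (56/25)sin 2x

E_alpha f = -2 - (28/25)cos 2x - (96/25)sin 2x
D E_alpha f = -(192/25)cos 2x + (56/25)sin 2x
E_pi/2 D E_alpha f = (192/25)cos 2x - (56/25)sin 2x


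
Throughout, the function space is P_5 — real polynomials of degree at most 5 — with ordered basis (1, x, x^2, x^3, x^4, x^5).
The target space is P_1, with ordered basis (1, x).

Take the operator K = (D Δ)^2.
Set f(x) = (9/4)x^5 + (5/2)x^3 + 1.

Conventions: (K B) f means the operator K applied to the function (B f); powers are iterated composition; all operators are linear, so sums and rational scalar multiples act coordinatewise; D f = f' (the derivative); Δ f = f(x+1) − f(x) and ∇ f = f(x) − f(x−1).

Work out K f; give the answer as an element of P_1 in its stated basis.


Δ f = (45/4)x^4 + (45/2)x^3 + 30x^2 + (75/4)x + 19/4
D Δ f = 45x^3 + (135/2)x^2 + 60x + 75/4
Δ (D Δ) f = 135x^2 + 270x + 345/2
D Δ (D Δ) f = 270x + 270

g(x) = 270x + 270


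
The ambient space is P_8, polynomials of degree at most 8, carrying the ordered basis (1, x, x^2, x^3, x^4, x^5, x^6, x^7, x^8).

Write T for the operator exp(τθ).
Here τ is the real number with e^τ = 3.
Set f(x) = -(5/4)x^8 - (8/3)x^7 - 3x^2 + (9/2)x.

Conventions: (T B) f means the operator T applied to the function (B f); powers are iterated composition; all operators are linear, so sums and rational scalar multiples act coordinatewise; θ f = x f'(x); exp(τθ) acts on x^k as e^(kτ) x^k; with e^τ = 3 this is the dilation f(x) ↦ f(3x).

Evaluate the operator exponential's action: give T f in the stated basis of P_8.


the image equals g(x) = -(32805/4)x^8 - 5832x^7 - 27x^2 + (27/2)x

exp(τθ) x^k = e^(kτ) x^k; with e^τ = 3 this sends x^k to 3^k x^k
x ↦ 3 x
x^2 ↦ 9 x^2
x^7 ↦ 2187 x^7
x^8 ↦ 6561 x^8
applying this coordinatewise to f: exp(τθ) f = -(32805/4)x^8 - 5832x^7 - 27x^2 + (27/2)x


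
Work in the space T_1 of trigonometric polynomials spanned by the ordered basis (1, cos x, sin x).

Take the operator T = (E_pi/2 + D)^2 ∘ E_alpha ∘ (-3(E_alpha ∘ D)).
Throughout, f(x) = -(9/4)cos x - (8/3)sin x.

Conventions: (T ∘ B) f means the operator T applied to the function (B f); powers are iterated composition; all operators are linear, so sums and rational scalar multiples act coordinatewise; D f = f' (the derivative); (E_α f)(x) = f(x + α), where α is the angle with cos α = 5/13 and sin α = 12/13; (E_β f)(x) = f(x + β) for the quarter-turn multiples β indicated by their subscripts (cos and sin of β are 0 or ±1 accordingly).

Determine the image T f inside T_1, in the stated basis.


the result is g(x) = (7048/169)cos x + (627/169)sin x

D f = -(8/3)cos x + (9/4)sin x
E_alpha D f = (41/39)cos x + (173/52)sin x
(-3(E_alpha ∘ D)) f = -(41/13)cos x - (519/52)sin x
E_alpha (-3(E_alpha ∘ D)) f = -(1762/169)cos x - (627/676)sin x
E_pi/2 E_alpha (-3(E_alpha ∘ D)) f = -(627/676)cos x + (1762/169)sin x
D E_alpha (-3(E_alpha ∘ D)) f = -(627/676)cos x + (1762/169)sin x
(E_pi/2 + D) E_alpha (-3(E_alpha ∘ D)) f = -(627/338)cos x + (3524/169)sin x
E_pi/2 (E_pi/2 + D) E_alpha (-3(E_alpha ∘ D)) f = (3524/169)cos x + (627/338)sin x
D (E_pi/2 + D) E_alpha (-3(E_alpha ∘ D)) f = (3524/169)cos x + (627/338)sin x
(E_pi/2 + D) (E_pi/2 + D) E_alpha (-3(E_alpha ∘ D)) f = (7048/169)cos x + (627/169)sin x


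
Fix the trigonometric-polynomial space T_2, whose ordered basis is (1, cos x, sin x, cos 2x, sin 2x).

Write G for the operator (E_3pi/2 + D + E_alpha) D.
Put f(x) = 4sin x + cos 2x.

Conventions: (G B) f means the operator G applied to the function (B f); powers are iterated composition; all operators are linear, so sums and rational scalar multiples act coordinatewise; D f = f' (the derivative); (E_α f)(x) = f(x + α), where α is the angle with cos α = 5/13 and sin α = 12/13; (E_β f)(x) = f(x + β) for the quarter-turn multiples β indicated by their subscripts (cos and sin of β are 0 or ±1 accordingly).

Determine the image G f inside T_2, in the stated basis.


D f = 4cos x - 2sin 2x
E_3pi/2 D f = 4sin x + 2sin 2x
D D f = -4sin x - 4cos 2x
E_alpha D f = (20/13)cos x - (48/13)sin x - (240/169)cos 2x + (238/169)sin 2x
(E_3pi/2 + D + E_alpha) D f = (20/13)cos x - (48/13)sin x - (916/169)cos 2x + (576/169)sin 2x

g(x) = (20/13)cos x - (48/13)sin x - (916/169)cos 2x + (576/169)sin 2x


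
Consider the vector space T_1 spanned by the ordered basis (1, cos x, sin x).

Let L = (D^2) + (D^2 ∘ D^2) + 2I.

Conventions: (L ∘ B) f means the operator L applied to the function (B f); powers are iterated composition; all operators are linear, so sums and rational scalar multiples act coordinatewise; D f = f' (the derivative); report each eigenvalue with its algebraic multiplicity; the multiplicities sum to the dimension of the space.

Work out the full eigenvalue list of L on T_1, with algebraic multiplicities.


image of 1: 2
image of cos x: 2cos x
image of sin x: 2sin x
the matrix is diagonal; its diagonal is (2, 2, 2)
for a triangular matrix the eigenvalues are the diagonal entries, with algebraic multiplicity their repetition count

λ = 2 (multiplicity 3)


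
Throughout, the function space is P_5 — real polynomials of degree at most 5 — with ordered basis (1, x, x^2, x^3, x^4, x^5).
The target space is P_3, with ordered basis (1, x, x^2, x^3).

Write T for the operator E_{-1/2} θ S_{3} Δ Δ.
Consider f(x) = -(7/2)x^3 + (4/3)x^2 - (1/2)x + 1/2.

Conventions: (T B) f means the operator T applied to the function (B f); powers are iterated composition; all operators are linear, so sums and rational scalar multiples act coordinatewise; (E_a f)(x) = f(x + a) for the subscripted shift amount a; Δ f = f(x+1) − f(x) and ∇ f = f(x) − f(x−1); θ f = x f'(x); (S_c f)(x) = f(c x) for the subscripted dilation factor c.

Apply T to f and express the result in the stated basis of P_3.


Δ f = -(21/2)x^2 - (47/6)x - 8/3
Δ Δ f = -21x - 55/3
S_{3} Δ Δ f = -63x - 55/3
θ S_{3} Δ Δ f = -63x
E_{-1/2} (θ S_{3} Δ) Δ f = -63x + 63/2

the image equals g(x) = -63x + 63/2


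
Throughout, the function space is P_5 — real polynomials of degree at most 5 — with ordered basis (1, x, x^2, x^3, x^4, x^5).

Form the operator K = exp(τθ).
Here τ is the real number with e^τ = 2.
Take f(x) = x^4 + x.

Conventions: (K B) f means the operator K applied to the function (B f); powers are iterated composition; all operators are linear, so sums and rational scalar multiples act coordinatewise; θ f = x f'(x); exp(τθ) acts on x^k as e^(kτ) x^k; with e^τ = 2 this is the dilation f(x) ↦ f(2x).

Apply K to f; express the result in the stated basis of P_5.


exp(τθ) x^k = e^(kτ) x^k; with e^τ = 2 this sends x^k to 2^k x^k
x ↦ 2 x
x^4 ↦ 16 x^4
applying this coordinatewise to f: exp(τθ) f = 16x^4 + 2x

the result is g(x) = 16x^4 + 2x


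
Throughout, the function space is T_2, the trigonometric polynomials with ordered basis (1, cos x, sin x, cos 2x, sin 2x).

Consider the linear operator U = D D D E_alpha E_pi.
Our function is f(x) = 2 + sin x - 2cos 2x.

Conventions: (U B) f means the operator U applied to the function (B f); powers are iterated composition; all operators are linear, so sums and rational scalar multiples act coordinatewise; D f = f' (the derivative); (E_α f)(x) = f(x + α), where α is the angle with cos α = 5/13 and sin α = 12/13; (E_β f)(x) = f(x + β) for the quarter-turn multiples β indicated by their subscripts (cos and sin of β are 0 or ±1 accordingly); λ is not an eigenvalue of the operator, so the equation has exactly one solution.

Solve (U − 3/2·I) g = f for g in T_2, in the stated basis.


the result is g(x) = -4/3 - (20/313)cos x - (126/313)sin x - (5652/33265)cos 2x - (7616/33265)sin 2x

write g with unknown coordinates in the stated basis and equate coefficients in (U − 3/2·I) g = f
solving from the highest basis element down gives g = -4/3 - (20/313)cos x - (126/313)sin x - (5652/33265)cos 2x - (7616/33265)sin 2x
check: U g = -(30/313)cos x + (124/313)sin x - (75008/33265)cos 2x - (11424/33265)sin 2x
so U g − 3/2·g = 2 + sin x - 2cos 2x = f ✓


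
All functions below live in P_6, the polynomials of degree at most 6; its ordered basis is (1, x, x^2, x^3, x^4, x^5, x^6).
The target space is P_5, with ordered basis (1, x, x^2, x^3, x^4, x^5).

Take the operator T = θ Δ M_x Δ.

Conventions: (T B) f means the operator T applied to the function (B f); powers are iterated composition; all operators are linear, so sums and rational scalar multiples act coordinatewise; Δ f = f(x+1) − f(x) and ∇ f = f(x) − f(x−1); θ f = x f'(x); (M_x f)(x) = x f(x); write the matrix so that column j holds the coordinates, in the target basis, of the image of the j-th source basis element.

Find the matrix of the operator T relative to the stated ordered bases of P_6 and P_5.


the matrix is [[0, 0, 0, 0, 0, 0, 0]; [0, 0, 4, 15, 42, 105, 248]; [0, 0, 0, 18, 84, 280, 810]; [0, 0, 0, 0, 48, 270, 1050]; [0, 0, 0, 0, 0, 100, 660]; [0, 0, 0, 0, 0, 0, 180]] (rows listed top to bottom)

image of 1: 0
image of x: 0
image of x^2: 4x
image of x^3: 18x^2 + 15x
image of x^4: 48x^3 + 84x^2 + 42x
image of x^5: 100x^4 + 270x^3 + 280x^2 + 105x
image of x^6: 180x^5 + 660x^4 + 1050x^3 + 810x^2 + 248x
each image's coordinates form column j of the matrix


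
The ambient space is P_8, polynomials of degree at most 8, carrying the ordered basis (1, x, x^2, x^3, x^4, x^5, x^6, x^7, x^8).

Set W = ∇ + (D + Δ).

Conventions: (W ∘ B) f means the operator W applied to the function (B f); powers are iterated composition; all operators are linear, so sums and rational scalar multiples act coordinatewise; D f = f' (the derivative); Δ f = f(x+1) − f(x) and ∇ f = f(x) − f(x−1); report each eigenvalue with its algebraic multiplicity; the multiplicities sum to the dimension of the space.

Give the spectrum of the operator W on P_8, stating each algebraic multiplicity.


image of 1: 0
image of x: 3
image of x^2: 6x
image of x^3: 9x^2 + 2
image of x^4: 12x^3 + 8x
image of x^5: 15x^4 + 20x^2 + 2
image of x^6: 18x^5 + 40x^3 + 12x
image of x^7: 21x^6 + 70x^4 + 42x^2 + 2
image of x^8: 24x^7 + 112x^5 + 112x^3 + 16x
the matrix is upper triangular; its diagonal is (0, 0, 0, 0, 0, 0, 0, 0, 0)
for a triangular matrix the eigenvalues are the diagonal entries, with algebraic multiplicity their repetition count

λ = 0 (multiplicity 9)


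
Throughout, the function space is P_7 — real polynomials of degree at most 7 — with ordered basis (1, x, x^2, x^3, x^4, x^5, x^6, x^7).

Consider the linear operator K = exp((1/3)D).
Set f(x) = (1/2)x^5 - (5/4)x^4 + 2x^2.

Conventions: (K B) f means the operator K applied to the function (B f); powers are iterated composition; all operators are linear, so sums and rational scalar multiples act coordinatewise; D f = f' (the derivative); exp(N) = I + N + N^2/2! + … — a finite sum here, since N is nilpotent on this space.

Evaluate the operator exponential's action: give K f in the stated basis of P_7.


the result is g(x) = (1/2)x^5 - (5/12)x^4 - (10/9)x^3 + (73/54)x^2 + (191/162)x + 203/972

order-1 term: (5/6)x^4 - (5/3)x^3 + (4/3)x
order-2 term: (5/9)x^3 - (5/6)x^2 + 2/9
order-3 term: (5/27)x^2 - (5/27)x
order-4 term: (5/162)x - 5/324
order-5 term: 1/486
the series for exp((1/3)D) f terminates at order 5
exp((1/3)D) f = (1/2)x^5 - (5/12)x^4 - (10/9)x^3 + (73/54)x^2 + (191/162)x + 203/972


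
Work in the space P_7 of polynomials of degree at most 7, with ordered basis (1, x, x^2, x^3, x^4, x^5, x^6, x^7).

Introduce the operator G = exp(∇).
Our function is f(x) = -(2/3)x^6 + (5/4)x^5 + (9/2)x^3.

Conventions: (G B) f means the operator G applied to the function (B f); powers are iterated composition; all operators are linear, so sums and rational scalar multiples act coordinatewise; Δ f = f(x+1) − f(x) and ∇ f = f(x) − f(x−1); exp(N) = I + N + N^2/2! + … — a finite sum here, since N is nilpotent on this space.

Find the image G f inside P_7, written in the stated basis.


the image equals g(x) = -(2/3)x^6 - (11/4)x^5 + (25/4)x^4 + (107/6)x^3 - 9x^2 - (7/4)x + 4

order-1 term: -4x^5 + (65/4)x^4 - (155/6)x^3 + 36x^2 - (95/4)x + 77/12
order-2 term: -10x^4 + (105/2)x^3 - (215/2)x^2 + (469/4)x - 635/12
order-3 term: -(40/3)x^3 + (145/2)x^2 - (275/2)x + 383/4
order-4 term: -10x^2 + (185/4)x - 335/6
order-5 term: -4x + 45/4
order-6 term: -2/3
the series for exp(∇) f terminates at order 6
exp(∇) f = -(2/3)x^6 - (11/4)x^5 + (25/4)x^4 + (107/6)x^3 - 9x^2 - (7/4)x + 4


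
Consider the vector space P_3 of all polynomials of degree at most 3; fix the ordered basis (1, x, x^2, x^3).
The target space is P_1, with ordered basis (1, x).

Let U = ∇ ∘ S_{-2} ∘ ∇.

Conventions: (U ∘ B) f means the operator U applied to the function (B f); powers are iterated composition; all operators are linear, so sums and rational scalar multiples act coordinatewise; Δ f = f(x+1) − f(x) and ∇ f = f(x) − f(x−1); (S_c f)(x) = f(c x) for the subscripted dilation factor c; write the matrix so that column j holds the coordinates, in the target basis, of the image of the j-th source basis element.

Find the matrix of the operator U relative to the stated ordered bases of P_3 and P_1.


the matrix is [[0, 0, -4, -6]; [0, 0, 0, 24]] (rows listed top to bottom)

image of 1: 0
image of x: 0
image of x^2: -4
image of x^3: 24x - 6
each image's coordinates form column j of the matrix


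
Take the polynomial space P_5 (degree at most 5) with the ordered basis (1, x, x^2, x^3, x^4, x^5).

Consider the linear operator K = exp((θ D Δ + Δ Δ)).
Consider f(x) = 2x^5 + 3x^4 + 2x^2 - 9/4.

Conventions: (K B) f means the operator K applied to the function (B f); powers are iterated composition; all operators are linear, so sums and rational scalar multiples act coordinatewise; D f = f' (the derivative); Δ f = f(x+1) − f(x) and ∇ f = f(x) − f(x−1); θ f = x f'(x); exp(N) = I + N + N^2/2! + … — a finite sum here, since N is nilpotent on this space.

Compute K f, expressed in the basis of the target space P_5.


order-1 term: 160x^3 + 348x^2 + 288x + 106
order-2 term: 960x + 828
the series for exp((θ D Δ + Δ Δ)) f terminates at order 2
exp((θ D Δ + Δ Δ)) f = 2x^5 + 3x^4 + 160x^3 + 350x^2 + 1248x + 3727/4

g(x) = 2x^5 + 3x^4 + 160x^3 + 350x^2 + 1248x + 3727/4


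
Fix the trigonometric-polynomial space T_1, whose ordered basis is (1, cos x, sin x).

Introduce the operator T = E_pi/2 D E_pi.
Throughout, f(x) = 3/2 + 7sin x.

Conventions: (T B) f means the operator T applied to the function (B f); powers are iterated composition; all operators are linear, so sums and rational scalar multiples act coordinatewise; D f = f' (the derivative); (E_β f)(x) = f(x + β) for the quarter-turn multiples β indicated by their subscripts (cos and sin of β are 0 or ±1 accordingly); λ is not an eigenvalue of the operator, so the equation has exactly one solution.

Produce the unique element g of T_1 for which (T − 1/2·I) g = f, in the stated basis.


write g with unknown coordinates in the stated basis and equate coefficients in (T − 1/2·I) g = f
solving from the highest basis element down gives g = -3 + 14sin x
check: T g = 14sin x
so T g − 1/2·g = 3/2 + 7sin x = f ✓

g(x) = -3 + 14sin x


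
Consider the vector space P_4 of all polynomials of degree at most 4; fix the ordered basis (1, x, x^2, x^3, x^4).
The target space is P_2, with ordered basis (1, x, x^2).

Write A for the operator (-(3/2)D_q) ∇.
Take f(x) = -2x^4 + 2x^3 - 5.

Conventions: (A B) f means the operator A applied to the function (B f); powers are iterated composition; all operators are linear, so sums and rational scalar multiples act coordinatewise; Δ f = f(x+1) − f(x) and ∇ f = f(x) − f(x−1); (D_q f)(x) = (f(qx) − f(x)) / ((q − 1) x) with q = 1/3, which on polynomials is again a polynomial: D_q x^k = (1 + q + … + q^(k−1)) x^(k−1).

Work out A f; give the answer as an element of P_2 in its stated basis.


∇ f = -8x^3 + 18x^2 - 14x + 4
D_q ∇ f = -(104/9)x^2 + 24x - 14
(-(3/2)D_q) ∇ f = (52/3)x^2 - 36x + 21

g(x) = (52/3)x^2 - 36x + 21


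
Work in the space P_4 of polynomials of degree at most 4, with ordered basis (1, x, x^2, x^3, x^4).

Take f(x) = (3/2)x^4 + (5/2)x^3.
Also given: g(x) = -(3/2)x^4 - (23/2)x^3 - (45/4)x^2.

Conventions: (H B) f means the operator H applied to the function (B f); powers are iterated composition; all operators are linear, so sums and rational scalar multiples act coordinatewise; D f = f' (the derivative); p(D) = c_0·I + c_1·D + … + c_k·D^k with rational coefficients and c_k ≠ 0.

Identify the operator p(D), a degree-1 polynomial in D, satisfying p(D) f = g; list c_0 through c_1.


c_0 = -1, c_1 = -3/2

D^0 f = (3/2)x^4 + (5/2)x^3
D^1 f = 6x^3 + (15/2)x^2
matching coefficients of g against c_0 f + c_1 Df + … from the top degree down determines the c_i
solution: c_0 = -1, c_1 = -3/2


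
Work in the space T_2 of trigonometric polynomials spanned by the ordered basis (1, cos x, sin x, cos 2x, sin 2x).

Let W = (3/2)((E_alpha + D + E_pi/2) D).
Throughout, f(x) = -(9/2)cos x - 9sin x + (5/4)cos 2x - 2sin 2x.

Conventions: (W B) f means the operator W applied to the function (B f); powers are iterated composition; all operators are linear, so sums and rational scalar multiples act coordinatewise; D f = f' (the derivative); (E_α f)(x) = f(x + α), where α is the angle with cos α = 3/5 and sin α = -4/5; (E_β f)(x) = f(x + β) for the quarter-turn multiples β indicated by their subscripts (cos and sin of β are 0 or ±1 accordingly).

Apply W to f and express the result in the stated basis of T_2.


D f = -9cos x + (9/2)sin x - 4cos 2x - (5/2)sin 2x
E_alpha D f = -9cos x - (9/2)sin x + (88/25)cos 2x - (157/50)sin 2x
D D f = (9/2)cos x + 9sin x - 5cos 2x + 8sin 2x
E_pi/2 D f = (9/2)cos x + 9sin x + 4cos 2x + (5/2)sin 2x
(E_alpha + D + E_pi/2) D f = (27/2)sin x + (63/25)cos 2x + (184/25)sin 2x
((3/2)((E_alpha + D + E_pi/2) D)) f = (81/4)sin x + (189/50)cos 2x + (276/25)sin 2x

g(x) = (81/4)sin x + (189/50)cos 2x + (276/25)sin 2x


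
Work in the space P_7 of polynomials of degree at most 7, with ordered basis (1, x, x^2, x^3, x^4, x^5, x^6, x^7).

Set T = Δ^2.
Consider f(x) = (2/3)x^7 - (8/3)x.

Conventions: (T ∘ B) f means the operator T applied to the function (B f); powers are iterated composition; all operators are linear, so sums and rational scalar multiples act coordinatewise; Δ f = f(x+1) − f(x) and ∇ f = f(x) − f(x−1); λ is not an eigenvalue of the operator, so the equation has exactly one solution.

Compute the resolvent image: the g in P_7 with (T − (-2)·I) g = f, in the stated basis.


write g with unknown coordinates in the stated basis and equate coefficients in (T − (-2)·I) g = f
solving from the highest basis element down gives g = (1/3)x^7 - 7x^5 - 35x^4 - (35/3)x^3 + 315x^2 + (1879/3)x + 49
check: T g = 14x^5 + 70x^4 + (70/3)x^3 - 630x^2 - (3766/3)x - 98
so T g − (-2)·g = (2/3)x^7 - (8/3)x = f ✓

the result is g(x) = (1/3)x^7 - 7x^5 - 35x^4 - (35/3)x^3 + 315x^2 + (1879/3)x + 49


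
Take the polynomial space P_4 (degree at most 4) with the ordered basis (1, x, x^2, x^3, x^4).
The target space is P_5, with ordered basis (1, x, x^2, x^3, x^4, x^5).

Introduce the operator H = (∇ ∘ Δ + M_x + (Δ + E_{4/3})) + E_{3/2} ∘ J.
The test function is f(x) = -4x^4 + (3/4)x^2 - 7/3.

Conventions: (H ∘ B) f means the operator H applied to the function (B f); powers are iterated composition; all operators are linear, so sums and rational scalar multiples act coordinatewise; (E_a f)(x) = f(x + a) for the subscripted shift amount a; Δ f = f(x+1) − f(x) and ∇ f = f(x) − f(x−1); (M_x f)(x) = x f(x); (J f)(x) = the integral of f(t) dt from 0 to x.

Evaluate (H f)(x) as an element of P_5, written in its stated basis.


the image equals g(x) = -(24/5)x^5 - 10x^4 - (163/3)x^3 - (3355/24)x^2 - (31819/432)x - 416317/12960

Δ f = -16x^3 - 24x^2 - (29/2)x - 13/4
∇ Δ f = -48x^2 - 13/2
M_x f = -4x^5 + (3/4)x^3 - (7/3)x
Δ f = -16x^3 - 24x^2 - (29/2)x - 13/4
E_{4/3} f = -4x^4 - (64/3)x^3 - (503/12)x^2 - (970/27)x - 1105/81
(Δ + E_{4/3}) f = -4x^4 - (112/3)x^3 - (791/12)x^2 - (2723/54)x - 5473/324
(∇ ∘ Δ + M_x + (Δ + E_{4/3})) f = -4x^5 - 4x^4 - (439/12)x^3 - (1367/12)x^2 - (2849/54)x - 7579/324
J f = -(4/5)x^5 + (1/4)x^3 - (7/3)x
E_{3/2} J f = -(4/5)x^5 - 6x^4 - (71/4)x^3 - (207/8)x^2 - (1003/48)x - 1397/160
((∇ ∘ Δ + M_x + (Δ + E_{4/3})) + E_{3/2} ∘ J) f = -(24/5)x^5 - 10x^4 - (163/3)x^3 - (3355/24)x^2 - (31819/432)x - 416317/12960


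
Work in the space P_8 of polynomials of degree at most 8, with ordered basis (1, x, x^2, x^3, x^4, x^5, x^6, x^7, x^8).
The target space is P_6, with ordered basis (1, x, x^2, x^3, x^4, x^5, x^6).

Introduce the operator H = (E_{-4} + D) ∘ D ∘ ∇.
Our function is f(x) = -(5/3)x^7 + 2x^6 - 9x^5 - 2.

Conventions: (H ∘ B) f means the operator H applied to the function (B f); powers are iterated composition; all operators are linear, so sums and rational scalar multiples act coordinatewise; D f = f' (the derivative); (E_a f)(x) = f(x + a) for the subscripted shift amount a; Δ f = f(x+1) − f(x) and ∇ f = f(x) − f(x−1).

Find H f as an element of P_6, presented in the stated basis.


the image equals g(x) = -70x^5 + 1285x^4 - (43660/3)x^3 + 72725x^2 - 179060x + 176012

∇ f = -(35/3)x^6 + 47x^5 - (400/3)x^4 + (565/3)x^3 - 155x^2 + (206/3)x - 38/3
D ∇ f = -70x^5 + 235x^4 - (1600/3)x^3 + 565x^2 - 310x + 206/3
E_{-4} D ∇ f = -70x^5 + 1635x^4 - (46480/3)x^3 + 74325x^2 - 180190x + 176322
D D ∇ f = -350x^4 + 940x^3 - 1600x^2 + 1130x - 310
(E_{-4} + D) D ∇ f = -70x^5 + 1285x^4 - (43660/3)x^3 + 72725x^2 - 179060x + 176012


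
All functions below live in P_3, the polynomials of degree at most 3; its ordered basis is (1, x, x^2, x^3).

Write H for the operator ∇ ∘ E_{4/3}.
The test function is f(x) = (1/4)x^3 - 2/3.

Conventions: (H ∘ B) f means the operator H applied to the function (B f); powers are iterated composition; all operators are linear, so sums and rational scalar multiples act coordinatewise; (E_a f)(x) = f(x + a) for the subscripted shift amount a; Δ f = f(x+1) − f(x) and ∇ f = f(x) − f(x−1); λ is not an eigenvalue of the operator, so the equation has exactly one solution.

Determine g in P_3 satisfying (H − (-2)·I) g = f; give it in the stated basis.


write g with unknown coordinates in the stated basis and equate coefficients in (H − (-2)·I) g = f
solving from the highest basis element down gives g = (1/8)x^3 - (3/16)x^2 - (1/8)x - 25/96
check: H g = (3/8)x^2 + (1/4)x - 7/48
so H g − (-2)·g = (1/4)x^3 - 2/3 = f ✓

the image equals g(x) = (1/8)x^3 - (3/16)x^2 - (1/8)x - 25/96


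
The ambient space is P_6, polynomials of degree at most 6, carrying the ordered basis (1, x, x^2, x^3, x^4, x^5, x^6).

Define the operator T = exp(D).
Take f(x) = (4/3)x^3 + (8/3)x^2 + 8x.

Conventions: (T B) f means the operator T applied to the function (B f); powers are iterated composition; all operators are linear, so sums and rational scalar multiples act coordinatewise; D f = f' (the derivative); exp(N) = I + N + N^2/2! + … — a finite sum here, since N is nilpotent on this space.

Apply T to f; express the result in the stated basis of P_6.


order-1 term: 4x^2 + (16/3)x + 8
order-2 term: 4x + 8/3
order-3 term: 4/3
the series for exp(D) f terminates at order 3
exp(D) f = (4/3)x^3 + (20/3)x^2 + (52/3)x + 12

g(x) = (4/3)x^3 + (20/3)x^2 + (52/3)x + 12


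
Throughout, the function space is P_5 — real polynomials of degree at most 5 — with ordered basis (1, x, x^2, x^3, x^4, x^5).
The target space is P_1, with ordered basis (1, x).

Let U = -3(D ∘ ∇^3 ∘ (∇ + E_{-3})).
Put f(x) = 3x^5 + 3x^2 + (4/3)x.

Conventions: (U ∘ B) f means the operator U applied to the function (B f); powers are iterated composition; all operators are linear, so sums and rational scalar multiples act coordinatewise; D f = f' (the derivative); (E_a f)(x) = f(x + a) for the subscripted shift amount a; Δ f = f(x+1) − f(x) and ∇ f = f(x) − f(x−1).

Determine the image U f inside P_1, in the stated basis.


the result is g(x) = -1080x + 3780

∇ f = 15x^4 - 30x^3 + 30x^2 - 9x + 4/3
E_{-3} f = 3x^5 - 45x^4 + 270x^3 - 807x^2 + (3595/3)x - 706
(∇ + E_{-3}) f = 3x^5 - 30x^4 + 240x^3 - 777x^2 + (3568/3)x - 2114/3
∇ (∇ + E_{-3}) f = 15x^4 - 150x^3 + 930x^2 - 2409x + 6718/3
∇ ∇ (∇ + E_{-3}) f = 60x^3 - 540x^2 + 2370x - 3504
∇ ∇ ∇ (∇ + E_{-3}) f = 180x^2 - 1260x + 2970
D ∇^3 (∇ + E_{-3}) f = 360x - 1260
(-3(D ∘ ∇^3 ∘ (∇ + E_{-3}))) f = -1080x + 3780


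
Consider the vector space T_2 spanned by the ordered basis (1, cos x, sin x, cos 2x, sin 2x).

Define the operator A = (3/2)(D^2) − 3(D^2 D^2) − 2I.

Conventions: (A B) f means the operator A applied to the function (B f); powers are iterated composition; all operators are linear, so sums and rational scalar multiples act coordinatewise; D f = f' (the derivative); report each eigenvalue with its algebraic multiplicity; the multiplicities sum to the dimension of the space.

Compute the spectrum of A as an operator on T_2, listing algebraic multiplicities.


image of 1: -2
image of cos x: -(13/2)cos x
image of sin x: -(13/2)sin x
image of cos 2x: -56cos 2x
image of sin 2x: -56sin 2x
the matrix is diagonal; its diagonal is (-2, -13/2, -13/2, -56, -56)
for a triangular matrix the eigenvalues are the diagonal entries, with algebraic multiplicity their repetition count

λ = -56 (multiplicity 2), λ = -13/2 (multiplicity 2), λ = -2 (multiplicity 1)


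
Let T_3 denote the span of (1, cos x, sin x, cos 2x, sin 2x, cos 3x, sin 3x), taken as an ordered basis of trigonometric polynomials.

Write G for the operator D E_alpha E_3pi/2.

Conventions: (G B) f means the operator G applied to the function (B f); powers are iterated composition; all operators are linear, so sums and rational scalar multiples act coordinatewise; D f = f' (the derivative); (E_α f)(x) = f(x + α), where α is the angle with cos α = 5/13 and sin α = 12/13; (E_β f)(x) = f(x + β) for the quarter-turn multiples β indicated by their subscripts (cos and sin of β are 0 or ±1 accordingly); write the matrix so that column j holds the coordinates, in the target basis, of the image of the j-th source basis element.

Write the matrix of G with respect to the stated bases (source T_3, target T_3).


the matrix is [[0, 0, 0, 0, 0, 0, 0]; [0, 5/13, 12/13, 0, 0, 0, 0]; [0, -12/13, 5/13, 0, 0, 0, 0]; [0, 0, 0, 240/169, 238/169, 0, 0]; [0, 0, 0, -238/169, 240/169, 0, 0]; [0, 0, 0, 0, 0, 6105/2197, 2484/2197]; [0, 0, 0, 0, 0, -2484/2197, 6105/2197]] (rows listed top to bottom)

image of 1: 0
image of cos x: (5/13)cos x - (12/13)sin x
image of sin x: (12/13)cos x + (5/13)sin x
image of cos 2x: (240/169)cos 2x - (238/169)sin 2x
image of sin 2x: (238/169)cos 2x + (240/169)sin 2x
image of cos 3x: (6105/2197)cos 3x - (2484/2197)sin 3x
image of sin 3x: (2484/2197)cos 3x + (6105/2197)sin 3x
each image's coordinates form column j of the matrix


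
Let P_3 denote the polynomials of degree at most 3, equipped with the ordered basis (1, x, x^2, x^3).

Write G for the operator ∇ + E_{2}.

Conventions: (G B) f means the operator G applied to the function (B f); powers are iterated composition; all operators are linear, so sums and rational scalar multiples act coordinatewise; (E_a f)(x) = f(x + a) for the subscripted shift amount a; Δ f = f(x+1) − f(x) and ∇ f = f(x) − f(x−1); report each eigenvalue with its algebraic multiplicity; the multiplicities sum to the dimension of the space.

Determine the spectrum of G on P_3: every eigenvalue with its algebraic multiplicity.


image of 1: 1
image of x: x + 3
image of x^2: x^2 + 6x + 3
image of x^3: x^3 + 9x^2 + 9x + 9
the matrix is upper triangular; its diagonal is (1, 1, 1, 1)
for a triangular matrix the eigenvalues are the diagonal entries, with algebraic multiplicity their repetition count

λ = 1 (multiplicity 4)


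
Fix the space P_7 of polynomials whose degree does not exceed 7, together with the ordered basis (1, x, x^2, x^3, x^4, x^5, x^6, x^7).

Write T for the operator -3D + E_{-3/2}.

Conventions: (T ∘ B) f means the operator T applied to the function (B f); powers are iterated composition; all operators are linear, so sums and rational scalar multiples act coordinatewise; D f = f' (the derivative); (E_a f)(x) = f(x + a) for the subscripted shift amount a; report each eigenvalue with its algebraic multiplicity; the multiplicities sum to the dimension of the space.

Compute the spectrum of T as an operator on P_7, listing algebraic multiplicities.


λ = 1 (multiplicity 8)

image of 1: 1
image of x: x - 9/2
image of x^2: x^2 - 9x + 9/4
image of x^3: x^3 - (27/2)x^2 + (27/4)x - 27/8
image of x^4: x^4 - 18x^3 + (27/2)x^2 - (27/2)x + 81/16
image of x^5: x^5 - (45/2)x^4 + (45/2)x^3 - (135/4)x^2 + (405/16)x - 243/32
image of x^6: x^6 - 27x^5 + (135/4)x^4 - (135/2)x^3 + (1215/16)x^2 - (729/16)x + 729/64
image of x^7: x^7 - (63/2)x^6 + (189/4)x^5 - (945/8)x^4 + (2835/16)x^3 - (5103/32)x^2 + (5103/64)x - 2187/128
the matrix is upper triangular; its diagonal is (1, 1, 1, 1, 1, 1, 1, 1)
for a triangular matrix the eigenvalues are the diagonal entries, with algebraic multiplicity their repetition count


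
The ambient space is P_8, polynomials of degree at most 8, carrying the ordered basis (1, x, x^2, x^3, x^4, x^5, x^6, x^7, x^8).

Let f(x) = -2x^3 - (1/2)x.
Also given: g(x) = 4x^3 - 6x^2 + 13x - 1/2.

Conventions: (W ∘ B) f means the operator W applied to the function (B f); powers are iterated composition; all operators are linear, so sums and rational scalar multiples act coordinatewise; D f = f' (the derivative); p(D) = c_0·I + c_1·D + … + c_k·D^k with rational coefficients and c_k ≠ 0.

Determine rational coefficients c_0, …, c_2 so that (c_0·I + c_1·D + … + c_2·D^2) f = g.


D^0 f = -2x^3 - (1/2)x
D^1 f = -6x^2 - 1/2
D^2 f = -12x
matching coefficients of g against c_0 f + c_1 Df + … from the top degree down determines the c_i
solution: c_0 = -2, c_1 = 1, c_2 = -1

p(D) = -2·I + D − D^2, i.e. c_0 = -2, c_1 = 1, c_2 = -1


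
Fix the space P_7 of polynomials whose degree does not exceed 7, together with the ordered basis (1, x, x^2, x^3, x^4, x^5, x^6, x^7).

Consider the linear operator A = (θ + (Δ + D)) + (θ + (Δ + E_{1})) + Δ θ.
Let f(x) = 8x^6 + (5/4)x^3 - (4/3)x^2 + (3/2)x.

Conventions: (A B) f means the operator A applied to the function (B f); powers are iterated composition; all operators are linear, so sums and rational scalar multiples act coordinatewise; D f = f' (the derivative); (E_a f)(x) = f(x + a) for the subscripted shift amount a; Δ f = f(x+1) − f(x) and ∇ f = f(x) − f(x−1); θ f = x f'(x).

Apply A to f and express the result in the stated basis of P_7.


θ f = 48x^6 + (15/4)x^3 - (8/3)x^2 + (3/2)x
Δ f = 48x^5 + 120x^4 + 160x^3 + (495/4)x^2 + (589/12)x + 113/12
D f = 48x^5 + (15/4)x^2 - (8/3)x + 3/2
(Δ + D) f = 96x^5 + 120x^4 + 160x^3 + (255/2)x^2 + (557/12)x + 131/12
(θ + (Δ + D)) f = 48x^6 + 96x^5 + 120x^4 + (655/4)x^3 + (749/6)x^2 + (575/12)x + 131/12
θ f = 48x^6 + (15/4)x^3 - (8/3)x^2 + (3/2)x
Δ f = 48x^5 + 120x^4 + 160x^3 + (495/4)x^2 + (589/12)x + 113/12
E_{1} f = 8x^6 + 48x^5 + 120x^4 + (645/4)x^3 + (1469/12)x^2 + (607/12)x + 113/12
(Δ + E_{1}) f = 8x^6 + 96x^5 + 240x^4 + (1285/4)x^3 + (1477/6)x^2 + (299/3)x + 113/6
(θ + (Δ + E_{1})) f = 56x^6 + 96x^5 + 240x^4 + 325x^3 + (487/2)x^2 + (607/6)x + 113/6
θ f = 48x^6 + (15/4)x^3 - (8/3)x^2 + (3/2)x
Δ θ f = 288x^5 + 720x^4 + 960x^3 + (2925/4)x^2 + (3527/12)x + 607/12
((θ + (Δ + D)) + (θ + (Δ + E_{1})) + Δ θ) f = 104x^6 + 480x^5 + 1080x^4 + (5795/4)x^3 + (13195/12)x^2 + 443x + 241/3

the result is g(x) = 104x^6 + 480x^5 + 1080x^4 + (5795/4)x^3 + (13195/12)x^2 + 443x + 241/3
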